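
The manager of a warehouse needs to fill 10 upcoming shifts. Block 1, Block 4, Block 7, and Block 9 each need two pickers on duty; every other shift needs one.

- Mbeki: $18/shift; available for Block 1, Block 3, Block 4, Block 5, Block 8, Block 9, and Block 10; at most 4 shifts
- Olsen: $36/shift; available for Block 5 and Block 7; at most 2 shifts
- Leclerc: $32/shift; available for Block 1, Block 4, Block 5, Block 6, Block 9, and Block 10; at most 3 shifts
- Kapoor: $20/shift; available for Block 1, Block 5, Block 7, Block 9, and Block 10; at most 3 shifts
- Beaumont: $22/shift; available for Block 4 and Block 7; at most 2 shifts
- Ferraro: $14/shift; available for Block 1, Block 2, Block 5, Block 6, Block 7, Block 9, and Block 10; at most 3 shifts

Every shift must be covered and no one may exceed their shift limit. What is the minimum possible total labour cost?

Block 2 can only be covered by Ferraro, so that assignment is forced.
Block 3 can only be covered by Mbeki, so that assignment is forced.
Block 8 can only be covered by Mbeki, so that assignment is forced.
Picking the cheapest available picker for each shift independently would cost $230, but that ignores the shift limits.
An optimal schedule: Block 1→Kapoor+Leclerc, Block 2→Ferraro, Block 3→Mbeki, Block 4→Mbeki+Beaumont, Block 5→Mbeki, Block 6→Ferraro, Block 7→Kapoor+Beaumont, Block 8→Mbeki, Block 9→Kapoor+Leclerc, Block 10→Ferraro.
Total: 20 + 32 + 14 + 18 + 18 + 22 + 18 + 14 + 20 + 22 + 18 + 20 + 32 + 14 = $282.

$282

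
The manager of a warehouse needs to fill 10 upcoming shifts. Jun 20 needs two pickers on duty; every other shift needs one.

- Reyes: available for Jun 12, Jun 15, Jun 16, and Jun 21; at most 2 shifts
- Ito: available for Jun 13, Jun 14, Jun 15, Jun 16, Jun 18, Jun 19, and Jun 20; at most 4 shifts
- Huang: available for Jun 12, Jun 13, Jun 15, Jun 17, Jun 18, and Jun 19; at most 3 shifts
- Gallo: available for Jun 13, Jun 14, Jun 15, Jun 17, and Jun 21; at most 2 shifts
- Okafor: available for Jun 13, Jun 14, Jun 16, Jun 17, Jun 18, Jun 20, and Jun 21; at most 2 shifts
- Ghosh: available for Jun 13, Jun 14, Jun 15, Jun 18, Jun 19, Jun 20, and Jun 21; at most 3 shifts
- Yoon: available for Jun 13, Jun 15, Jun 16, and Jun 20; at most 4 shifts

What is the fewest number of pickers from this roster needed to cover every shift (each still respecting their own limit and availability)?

4

11 slots to fill and no one can take more than 4, so at least ⌈11/4⌉ = 3 pickers are needed.
No set of 3 pickers can cover every shift (each such set leaves at least one shift with no one available or exceeds a cap).
Reyes, Ito, Huang, and Okafor alone can cover everything: Jun 12→Reyes, Jun 13→Ito, Jun 14→Ito, Jun 15→Huang, Jun 16→Okafor, Jun 17→Huang, Jun 18→Huang, Jun 19→Ito, Jun 20→Ito+Okafor, Jun 21→Reyes.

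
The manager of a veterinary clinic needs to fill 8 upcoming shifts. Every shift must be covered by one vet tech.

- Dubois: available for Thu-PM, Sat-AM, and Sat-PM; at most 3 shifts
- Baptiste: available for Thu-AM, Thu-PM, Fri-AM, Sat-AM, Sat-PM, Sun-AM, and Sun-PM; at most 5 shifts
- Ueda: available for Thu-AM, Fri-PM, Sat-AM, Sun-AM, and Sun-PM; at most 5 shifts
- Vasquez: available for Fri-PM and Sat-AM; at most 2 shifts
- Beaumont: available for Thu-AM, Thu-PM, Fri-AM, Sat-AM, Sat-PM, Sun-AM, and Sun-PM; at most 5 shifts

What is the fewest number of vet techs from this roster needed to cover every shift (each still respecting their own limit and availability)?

8 slots to fill and no one can take more than 5, so at least ⌈8/5⌉ = 2 vet techs are needed.
Baptiste and Ueda alone can cover everything: Thu-AM→Baptiste, Thu-PM→Baptiste, Fri-AM→Baptiste, Fri-PM→Ueda, Sat-AM→Baptiste, Sat-PM→Baptiste, Sun-AM→Ueda, Sun-PM→Ueda.

2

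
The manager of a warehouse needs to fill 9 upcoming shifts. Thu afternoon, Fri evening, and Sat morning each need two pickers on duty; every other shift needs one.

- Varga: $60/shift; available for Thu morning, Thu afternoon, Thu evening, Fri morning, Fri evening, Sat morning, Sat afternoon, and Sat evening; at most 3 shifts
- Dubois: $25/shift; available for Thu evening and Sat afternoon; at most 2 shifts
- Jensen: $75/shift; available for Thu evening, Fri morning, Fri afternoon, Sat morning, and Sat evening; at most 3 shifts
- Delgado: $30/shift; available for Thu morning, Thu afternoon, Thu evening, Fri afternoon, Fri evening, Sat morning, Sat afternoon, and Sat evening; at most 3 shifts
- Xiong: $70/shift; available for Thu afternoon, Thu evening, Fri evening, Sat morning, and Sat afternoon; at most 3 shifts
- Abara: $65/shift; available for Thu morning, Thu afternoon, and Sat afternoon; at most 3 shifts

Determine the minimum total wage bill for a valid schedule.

$590

Picking the cheapest available picker for each shift independently would cost $470, but that ignores the shift limits.
An optimal schedule: Thu morning→Abara, Thu afternoon→Abara+Xiong, Thu evening→Dubois, Fri morning→Varga, Fri afternoon→Delgado, Fri evening→Delgado+Varga, Sat morning→Varga+Xiong, Sat afternoon→Dubois, Sat evening→Delgado.
Total: 65 + 65 + 70 + 25 + 60 + 30 + 30 + 60 + 60 + 70 + 25 + 30 = $590.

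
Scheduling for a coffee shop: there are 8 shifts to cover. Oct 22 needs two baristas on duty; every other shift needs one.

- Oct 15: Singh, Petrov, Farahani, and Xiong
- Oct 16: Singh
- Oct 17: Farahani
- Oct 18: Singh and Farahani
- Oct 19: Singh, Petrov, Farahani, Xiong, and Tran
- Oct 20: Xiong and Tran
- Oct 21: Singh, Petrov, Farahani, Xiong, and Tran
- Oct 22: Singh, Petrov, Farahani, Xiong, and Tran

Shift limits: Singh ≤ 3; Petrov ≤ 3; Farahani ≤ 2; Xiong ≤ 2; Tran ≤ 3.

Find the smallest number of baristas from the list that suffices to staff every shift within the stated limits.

9 slots to fill and no one can take more than 3, so at least ⌈9/3⌉ = 3 baristas are needed.
No set of 3 baristas can cover every shift (each such set leaves at least one shift with no one available or exceeds a cap).
Singh, Petrov, Farahani, and Xiong alone can cover everything: Oct 15→Singh, Oct 16→Singh, Oct 17→Farahani, Oct 18→Singh, Oct 19→Petrov, Oct 20→Xiong, Oct 21→Petrov, Oct 22→Petrov+Farahani.

4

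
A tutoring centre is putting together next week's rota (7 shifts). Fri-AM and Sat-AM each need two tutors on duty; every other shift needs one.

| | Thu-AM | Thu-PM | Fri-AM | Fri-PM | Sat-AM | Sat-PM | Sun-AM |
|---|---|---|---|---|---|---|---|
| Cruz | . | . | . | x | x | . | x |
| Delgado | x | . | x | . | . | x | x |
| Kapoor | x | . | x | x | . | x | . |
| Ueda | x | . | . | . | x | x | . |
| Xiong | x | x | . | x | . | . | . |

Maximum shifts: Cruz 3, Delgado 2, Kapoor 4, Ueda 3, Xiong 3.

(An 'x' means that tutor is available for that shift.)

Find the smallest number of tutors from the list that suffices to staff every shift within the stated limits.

5

9 slots to fill and no one can take more than 4, so at least ⌈9/4⌉ = 3 tutors are needed.
Shifts {Thu-PM, Fri-AM, Sat-AM} need 5 slots, but among the tutors available for them (Cruz, Delgado, Kapoor, Ueda, and Xiong) any 4 together supply at most 4. So 4 tutors are not enough.
Cruz, Delgado, Kapoor, Ueda, and Xiong alone can cover everything: Thu-AM→Kapoor, Thu-PM→Xiong, Fri-AM→Delgado+Kapoor, Fri-PM→Cruz, Sat-AM→Cruz+Ueda, Sat-PM→Delgado, Sun-AM→Cruz.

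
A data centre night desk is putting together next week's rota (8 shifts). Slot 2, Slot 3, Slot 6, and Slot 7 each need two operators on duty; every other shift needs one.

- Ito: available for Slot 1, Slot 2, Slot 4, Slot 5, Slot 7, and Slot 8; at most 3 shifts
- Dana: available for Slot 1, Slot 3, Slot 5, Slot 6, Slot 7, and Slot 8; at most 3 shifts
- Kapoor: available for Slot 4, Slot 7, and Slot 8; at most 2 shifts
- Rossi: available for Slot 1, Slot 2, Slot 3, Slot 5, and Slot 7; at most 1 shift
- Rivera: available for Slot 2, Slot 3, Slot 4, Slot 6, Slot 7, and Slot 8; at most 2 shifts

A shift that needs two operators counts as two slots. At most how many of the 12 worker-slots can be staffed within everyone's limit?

11

Total capacity across all operators is 3+3+2+1+2 = 11, and 12 slots are needed, so at most 11 can be filled.
An assignment achieving 11: Slot 1→Ito, Slot 2→Ito+Rossi, Slot 3→Dana+Rivera, Slot 4→Ito, Slot 5→Dana, Slot 6→Dana+Rivera, Slot 7→Kapoor, Slot 8→Kapoor.
Loads: Ito 3/3, Dana 3/3, Kapoor 2/2, Rossi 1/1, Rivera 2/2.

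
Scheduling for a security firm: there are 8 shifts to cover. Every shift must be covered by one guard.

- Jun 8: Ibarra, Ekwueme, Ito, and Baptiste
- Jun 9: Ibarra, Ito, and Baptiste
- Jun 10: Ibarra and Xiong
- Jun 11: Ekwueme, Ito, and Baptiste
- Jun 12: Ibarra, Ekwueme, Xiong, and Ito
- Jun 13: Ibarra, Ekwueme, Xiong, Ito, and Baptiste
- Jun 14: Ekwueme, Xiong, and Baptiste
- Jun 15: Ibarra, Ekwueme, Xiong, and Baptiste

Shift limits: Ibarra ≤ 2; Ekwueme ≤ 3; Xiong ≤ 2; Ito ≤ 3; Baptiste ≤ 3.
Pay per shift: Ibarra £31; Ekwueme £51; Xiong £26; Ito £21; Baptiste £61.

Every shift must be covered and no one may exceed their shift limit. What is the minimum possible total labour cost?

Picking the cheapest available guard for each shift independently would cost £183, but that ignores the shift limits.
An optimal schedule: Jun 8→Ito, Jun 9→Ito, Jun 10→Xiong, Jun 11→Ito, Jun 12→Ibarra, Jun 13→Ekwueme, Jun 14→Xiong, Jun 15→Ibarra.
Total: 21 + 21 + 26 + 21 + 31 + 51 + 26 + 31 = £228.

£228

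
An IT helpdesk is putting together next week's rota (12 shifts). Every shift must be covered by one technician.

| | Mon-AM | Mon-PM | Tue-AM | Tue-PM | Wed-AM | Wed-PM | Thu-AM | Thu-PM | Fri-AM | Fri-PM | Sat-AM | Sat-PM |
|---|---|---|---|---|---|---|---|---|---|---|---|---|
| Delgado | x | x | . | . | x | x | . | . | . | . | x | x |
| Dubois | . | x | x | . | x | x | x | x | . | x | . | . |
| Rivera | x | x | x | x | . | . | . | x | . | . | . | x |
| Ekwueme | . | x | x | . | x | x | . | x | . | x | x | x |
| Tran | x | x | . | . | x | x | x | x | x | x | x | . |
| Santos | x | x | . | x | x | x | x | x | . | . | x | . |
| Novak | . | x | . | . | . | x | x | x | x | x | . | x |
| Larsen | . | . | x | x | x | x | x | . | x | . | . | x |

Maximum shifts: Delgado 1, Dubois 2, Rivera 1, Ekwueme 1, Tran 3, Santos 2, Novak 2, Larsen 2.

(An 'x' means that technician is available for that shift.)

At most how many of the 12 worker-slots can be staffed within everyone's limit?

12

Total capacity across all technicians is 1+2+1+1+3+2+2+2 = 14, and 12 slots are needed, so at most 12 can be filled.
An assignment achieving 12: Mon-AM→Delgado, Mon-PM→Santos, Tue-AM→Dubois, Tue-PM→Rivera, Wed-AM→Tran, Wed-PM→Novak, Thu-AM→Tran, Thu-PM→Santos, Fri-AM→Tran, Fri-PM→Dubois, Sat-AM→Ekwueme, Sat-PM→Novak.
Loads: Delgado 1/1, Dubois 2/2, Rivera 1/1, Ekwueme 1/1, Tran 3/3, Santos 2/2, Novak 2/2, Larsen 0/2.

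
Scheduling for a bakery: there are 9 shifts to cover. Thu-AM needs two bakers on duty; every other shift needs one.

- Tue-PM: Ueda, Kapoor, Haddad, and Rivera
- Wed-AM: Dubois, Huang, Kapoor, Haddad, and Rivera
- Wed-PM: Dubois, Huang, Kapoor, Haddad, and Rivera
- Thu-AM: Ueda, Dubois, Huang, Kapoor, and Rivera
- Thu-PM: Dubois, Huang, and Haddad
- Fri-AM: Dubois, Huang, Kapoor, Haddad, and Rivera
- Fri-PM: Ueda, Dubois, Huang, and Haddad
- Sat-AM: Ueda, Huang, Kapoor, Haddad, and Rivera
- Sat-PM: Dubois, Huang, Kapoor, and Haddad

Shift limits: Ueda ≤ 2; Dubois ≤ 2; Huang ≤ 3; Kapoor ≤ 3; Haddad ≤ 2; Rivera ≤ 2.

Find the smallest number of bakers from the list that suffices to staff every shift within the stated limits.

4

10 slots to fill and no one can take more than 3, so at least ⌈10/3⌉ = 4 bakers are needed.
Ueda, Dubois, Huang, and Kapoor alone can cover everything: Tue-PM→Ueda, Wed-AM→Dubois, Wed-PM→Huang, Thu-AM→Huang+Kapoor, Thu-PM→Dubois, Fri-AM→Huang, Fri-PM→Ueda, Sat-AM→Kapoor, Sat-PM→Kapoor.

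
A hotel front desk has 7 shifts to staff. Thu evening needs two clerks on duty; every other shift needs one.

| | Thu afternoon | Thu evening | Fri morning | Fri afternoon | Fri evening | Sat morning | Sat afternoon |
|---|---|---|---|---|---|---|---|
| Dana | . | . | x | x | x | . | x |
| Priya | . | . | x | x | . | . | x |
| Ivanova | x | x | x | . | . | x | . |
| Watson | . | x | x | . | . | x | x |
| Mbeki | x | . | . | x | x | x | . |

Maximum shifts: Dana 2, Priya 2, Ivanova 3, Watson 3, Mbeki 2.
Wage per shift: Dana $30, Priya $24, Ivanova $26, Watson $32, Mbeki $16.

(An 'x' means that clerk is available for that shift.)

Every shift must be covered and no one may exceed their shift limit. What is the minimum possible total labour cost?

$190

Thu evening can only be covered by Ivanova and Watson, so that assignment is forced.
Picking the cheapest available clerk for each shift independently would cost $170, but that ignores the shift limits.
An optimal schedule: Thu afternoon→Mbeki, Thu evening→Ivanova+Watson, Fri morning→Ivanova, Fri afternoon→Priya, Fri evening→Mbeki, Sat morning→Ivanova, Sat afternoon→Priya.
Total: 16 + 26 + 32 + 26 + 24 + 16 + 26 + 24 = $190.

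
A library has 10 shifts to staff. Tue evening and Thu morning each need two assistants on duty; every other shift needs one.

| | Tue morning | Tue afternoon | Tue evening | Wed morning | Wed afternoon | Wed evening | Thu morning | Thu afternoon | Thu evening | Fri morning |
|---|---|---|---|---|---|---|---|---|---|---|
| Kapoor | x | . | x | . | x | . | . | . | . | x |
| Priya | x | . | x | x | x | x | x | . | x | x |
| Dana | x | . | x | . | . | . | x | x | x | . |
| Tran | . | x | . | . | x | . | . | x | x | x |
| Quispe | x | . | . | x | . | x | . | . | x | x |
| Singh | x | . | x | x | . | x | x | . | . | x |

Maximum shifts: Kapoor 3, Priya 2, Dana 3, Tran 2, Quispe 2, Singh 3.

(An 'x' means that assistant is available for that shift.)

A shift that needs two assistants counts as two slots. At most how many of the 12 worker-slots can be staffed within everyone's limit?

Total capacity across all assistants is 3+2+3+2+2+3 = 15, and 12 slots are needed, so at most 12 can be filled.
An assignment achieving 12: Tue morning→Kapoor, Tue afternoon→Tran, Tue evening→Kapoor+Dana, Wed morning→Priya, Wed afternoon→Kapoor, Wed evening→Priya, Thu morning→Dana+Singh, Thu afternoon→Dana, Thu evening→Tran, Fri morning→Quispe.
Loads: Kapoor 3/3, Priya 2/2, Dana 3/3, Tran 2/2, Quispe 1/2, Singh 1/3.

12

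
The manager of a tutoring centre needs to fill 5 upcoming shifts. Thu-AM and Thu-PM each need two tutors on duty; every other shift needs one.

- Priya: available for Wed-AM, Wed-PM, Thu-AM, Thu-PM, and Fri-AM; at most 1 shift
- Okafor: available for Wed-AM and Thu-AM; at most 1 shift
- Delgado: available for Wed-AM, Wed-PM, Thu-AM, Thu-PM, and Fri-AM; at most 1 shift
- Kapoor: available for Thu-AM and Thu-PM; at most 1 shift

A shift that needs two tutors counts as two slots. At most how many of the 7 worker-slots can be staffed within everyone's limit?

Total capacity across all tutors is 1+1+1+1 = 4, and 7 slots are needed, so at most 4 can be filled.
An assignment achieving 4: Wed-AM→Okafor, Wed-PM→Priya, Thu-PM→Kapoor, Fri-AM→Delgado.
Loads: Priya 1/1, Okafor 1/1, Delgado 1/1, Kapoor 1/1.

4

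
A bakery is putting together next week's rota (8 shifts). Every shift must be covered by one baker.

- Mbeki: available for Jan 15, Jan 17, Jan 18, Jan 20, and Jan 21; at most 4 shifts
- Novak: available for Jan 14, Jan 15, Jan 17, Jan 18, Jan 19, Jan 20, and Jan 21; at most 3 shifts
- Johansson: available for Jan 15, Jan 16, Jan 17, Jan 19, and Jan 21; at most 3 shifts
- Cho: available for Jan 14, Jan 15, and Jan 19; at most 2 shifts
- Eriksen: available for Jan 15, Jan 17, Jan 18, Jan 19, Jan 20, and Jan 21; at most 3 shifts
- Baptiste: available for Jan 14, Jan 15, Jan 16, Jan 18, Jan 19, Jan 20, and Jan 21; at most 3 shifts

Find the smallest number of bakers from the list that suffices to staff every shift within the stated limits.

8 slots to fill and no one can take more than 4, so at least ⌈8/4⌉ = 2 bakers are needed.
Any 2 bakers together have capacity at most 4+3 = 7 < 8 slots, so 2 can never suffice.
Mbeki, Novak, and Johansson alone can cover everything: Jan 14→Novak, Jan 15→Mbeki, Jan 16→Johansson, Jan 17→Mbeki, Jan 18→Mbeki, Jan 19→Novak, Jan 20→Mbeki, Jan 21→Novak.

3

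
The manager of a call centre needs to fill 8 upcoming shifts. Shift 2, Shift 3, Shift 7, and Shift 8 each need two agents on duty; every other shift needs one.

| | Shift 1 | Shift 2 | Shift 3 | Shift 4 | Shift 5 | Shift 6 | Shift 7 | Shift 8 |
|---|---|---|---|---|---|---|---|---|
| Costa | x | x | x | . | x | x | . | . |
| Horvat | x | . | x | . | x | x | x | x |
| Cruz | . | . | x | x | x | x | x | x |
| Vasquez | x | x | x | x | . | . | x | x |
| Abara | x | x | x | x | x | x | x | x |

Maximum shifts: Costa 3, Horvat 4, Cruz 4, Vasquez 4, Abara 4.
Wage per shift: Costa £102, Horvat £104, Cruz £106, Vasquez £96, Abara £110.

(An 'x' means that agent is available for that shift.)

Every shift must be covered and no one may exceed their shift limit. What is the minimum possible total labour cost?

£1212

Picking the cheapest available agent for each shift independently would cost £1192, but that ignores the shift limits.
An optimal schedule: Shift 1→Vasquez, Shift 2→Vasquez+Costa, Shift 3→Costa+Horvat, Shift 4→Vasquez, Shift 5→Costa, Shift 6→Horvat, Shift 7→Vasquez+Horvat, Shift 8→Horvat+Cruz.
Total: 96 + 96 + 102 + 102 + 104 + 96 + 102 + 104 + 96 + 104 + 104 + 106 = £1212.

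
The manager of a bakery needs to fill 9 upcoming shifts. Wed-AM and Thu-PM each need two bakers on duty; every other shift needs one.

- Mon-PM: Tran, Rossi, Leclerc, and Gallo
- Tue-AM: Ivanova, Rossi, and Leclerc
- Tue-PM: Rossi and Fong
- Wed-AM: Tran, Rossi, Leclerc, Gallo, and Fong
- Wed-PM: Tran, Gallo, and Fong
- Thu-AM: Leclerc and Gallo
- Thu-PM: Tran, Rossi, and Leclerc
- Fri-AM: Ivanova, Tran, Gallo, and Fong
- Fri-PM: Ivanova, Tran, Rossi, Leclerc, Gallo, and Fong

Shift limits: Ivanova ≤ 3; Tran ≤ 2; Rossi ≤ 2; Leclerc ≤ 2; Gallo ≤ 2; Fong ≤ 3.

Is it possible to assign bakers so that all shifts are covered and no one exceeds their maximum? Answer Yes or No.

Yes

One valid schedule: Mon-PM→Leclerc, Tue-AM→Ivanova, Tue-PM→Rossi, Wed-AM→Gallo+Fong, Wed-PM→Tran, Thu-AM→Leclerc, Thu-PM→Tran+Rossi, Fri-AM→Ivanova, Fri-PM→Ivanova.
Loads: Ivanova 3/3, Tran 2/2, Rossi 2/2, Leclerc 2/2, Gallo 1/2, Fong 1/3 — all within limits.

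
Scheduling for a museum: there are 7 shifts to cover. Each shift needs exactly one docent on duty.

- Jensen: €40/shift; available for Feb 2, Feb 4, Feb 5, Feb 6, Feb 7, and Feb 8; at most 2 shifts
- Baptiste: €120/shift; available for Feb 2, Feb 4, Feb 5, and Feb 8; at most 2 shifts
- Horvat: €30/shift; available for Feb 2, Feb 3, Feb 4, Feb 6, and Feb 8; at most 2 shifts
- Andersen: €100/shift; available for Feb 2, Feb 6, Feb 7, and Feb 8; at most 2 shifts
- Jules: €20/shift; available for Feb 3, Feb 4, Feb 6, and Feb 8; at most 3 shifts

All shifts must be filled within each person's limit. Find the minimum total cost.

Picking the cheapest available docent for each shift independently would cost €190, but that ignores the shift limits.
An optimal schedule: Feb 2→Horvat, Feb 3→Jules, Feb 4→Jules, Feb 5→Jensen, Feb 6→Jules, Feb 7→Jensen, Feb 8→Horvat.
Total: 30 + 20 + 20 + 40 + 20 + 40 + 30 = €200.

€200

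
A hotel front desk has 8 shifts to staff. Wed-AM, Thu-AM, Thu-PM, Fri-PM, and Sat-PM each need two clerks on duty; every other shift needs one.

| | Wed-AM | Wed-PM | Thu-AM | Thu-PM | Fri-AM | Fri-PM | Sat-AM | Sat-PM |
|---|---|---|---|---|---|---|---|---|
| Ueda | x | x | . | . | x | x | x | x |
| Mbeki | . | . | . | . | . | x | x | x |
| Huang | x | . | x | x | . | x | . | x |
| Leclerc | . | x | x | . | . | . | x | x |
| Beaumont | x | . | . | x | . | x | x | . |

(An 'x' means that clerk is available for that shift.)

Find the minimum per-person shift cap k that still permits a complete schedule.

With 5 clerks and 13 worker-slots to fill, someone must work at least ⌈13/5⌉ = 3 shifts, so k ≥ 3.
k = 3 works: Wed-AM→Ueda+Huang, Wed-PM→Ueda, Thu-AM→Huang+Leclerc, Thu-PM→Huang+Beaumont, Fri-AM→Ueda, Fri-PM→Mbeki+Beaumont, Sat-AM→Mbeki, Sat-PM→Mbeki+Leclerc.
Loads: Ueda 3, Mbeki 3, Huang 3, Leclerc 2, Beaumont 2 — all ≤ 3.

3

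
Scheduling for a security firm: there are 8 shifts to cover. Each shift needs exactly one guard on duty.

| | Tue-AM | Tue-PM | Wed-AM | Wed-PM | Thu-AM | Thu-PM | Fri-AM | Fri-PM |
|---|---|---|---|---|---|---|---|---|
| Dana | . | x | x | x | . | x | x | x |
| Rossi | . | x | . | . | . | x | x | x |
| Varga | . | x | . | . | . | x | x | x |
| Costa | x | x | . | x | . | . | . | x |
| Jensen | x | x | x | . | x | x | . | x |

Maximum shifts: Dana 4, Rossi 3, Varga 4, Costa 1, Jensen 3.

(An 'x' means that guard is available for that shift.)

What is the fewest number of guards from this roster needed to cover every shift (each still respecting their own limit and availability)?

3

8 slots to fill and no one can take more than 4, so at least ⌈8/4⌉ = 2 guards are needed.
No set of 2 guards can cover every shift (each such set leaves at least one shift with no one available or exceeds a cap).
Dana, Rossi, and Jensen alone can cover everything: Tue-AM→Jensen, Tue-PM→Dana, Wed-AM→Dana, Wed-PM→Dana, Thu-AM→Jensen, Thu-PM→Rossi, Fri-AM→Dana, Fri-PM→Rossi.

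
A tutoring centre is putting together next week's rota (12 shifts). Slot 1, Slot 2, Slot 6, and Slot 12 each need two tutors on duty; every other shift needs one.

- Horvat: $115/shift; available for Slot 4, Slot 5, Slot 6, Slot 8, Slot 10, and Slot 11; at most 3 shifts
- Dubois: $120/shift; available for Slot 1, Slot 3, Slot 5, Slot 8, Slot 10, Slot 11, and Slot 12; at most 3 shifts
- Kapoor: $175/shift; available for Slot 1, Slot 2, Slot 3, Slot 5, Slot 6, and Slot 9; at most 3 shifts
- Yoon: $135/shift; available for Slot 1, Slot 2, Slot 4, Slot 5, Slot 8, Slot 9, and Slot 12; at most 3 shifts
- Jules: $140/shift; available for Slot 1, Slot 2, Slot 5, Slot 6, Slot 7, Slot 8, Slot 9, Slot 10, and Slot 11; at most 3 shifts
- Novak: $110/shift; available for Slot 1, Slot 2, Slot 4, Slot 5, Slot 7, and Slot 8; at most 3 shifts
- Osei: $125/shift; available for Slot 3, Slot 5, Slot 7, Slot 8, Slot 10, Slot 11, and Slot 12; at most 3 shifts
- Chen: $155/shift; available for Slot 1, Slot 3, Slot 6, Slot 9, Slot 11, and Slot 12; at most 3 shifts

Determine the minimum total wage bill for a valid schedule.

Picking the cheapest available tutor for each shift independently would cost $1900, but that ignores the shift limits.
An optimal schedule: Slot 1→Dubois+Yoon, Slot 2→Novak+Yoon, Slot 3→Dubois, Slot 4→Novak, Slot 5→Osei, Slot 6→Horvat+Jules, Slot 7→Novak, Slot 8→Osei, Slot 9→Yoon, Slot 10→Horvat, Slot 11→Horvat, Slot 12→Dubois+Osei.
Total: 120 + 135 + 110 + 135 + 120 + 110 + 125 + 115 + 140 + 110 + 125 + 135 + 115 + 115 + 120 + 125 = $1955.

$1955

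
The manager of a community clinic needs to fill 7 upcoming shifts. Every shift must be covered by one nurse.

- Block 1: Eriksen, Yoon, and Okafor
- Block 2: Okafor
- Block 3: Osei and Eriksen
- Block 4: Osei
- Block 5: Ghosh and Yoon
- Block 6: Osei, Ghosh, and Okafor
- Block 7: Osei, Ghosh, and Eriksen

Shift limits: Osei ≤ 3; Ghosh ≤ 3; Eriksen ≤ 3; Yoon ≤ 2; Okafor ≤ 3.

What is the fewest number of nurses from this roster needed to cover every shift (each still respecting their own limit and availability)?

3

7 slots to fill and no one can take more than 3, so at least ⌈7/3⌉ = 3 nurses are needed.
Osei, Ghosh, and Okafor alone can cover everything: Block 1→Okafor, Block 2→Okafor, Block 3→Osei, Block 4→Osei, Block 5→Ghosh, Block 6→Ghosh, Block 7→Osei.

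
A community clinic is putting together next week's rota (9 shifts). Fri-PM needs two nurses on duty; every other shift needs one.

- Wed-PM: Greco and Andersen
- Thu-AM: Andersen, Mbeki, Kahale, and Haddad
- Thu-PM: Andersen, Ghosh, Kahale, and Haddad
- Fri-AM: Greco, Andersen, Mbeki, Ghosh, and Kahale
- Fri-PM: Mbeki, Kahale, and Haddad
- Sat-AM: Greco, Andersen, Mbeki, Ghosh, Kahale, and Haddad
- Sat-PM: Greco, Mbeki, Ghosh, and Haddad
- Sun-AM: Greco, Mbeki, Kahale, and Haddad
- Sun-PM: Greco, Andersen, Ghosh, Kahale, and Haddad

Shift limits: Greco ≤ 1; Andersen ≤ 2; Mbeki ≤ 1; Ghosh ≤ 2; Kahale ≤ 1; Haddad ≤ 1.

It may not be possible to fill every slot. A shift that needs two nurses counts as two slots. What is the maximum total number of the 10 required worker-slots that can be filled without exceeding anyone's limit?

8

Total capacity across all nurses is 1+2+1+2+1+1 = 8, and 10 slots are needed, so at most 8 can be filled.
An assignment achieving 8: Wed-PM→Greco, Thu-AM→Andersen, Thu-PM→Andersen, Fri-AM→Ghosh, Fri-PM→Mbeki+Kahale, Sat-PM→Ghosh, Sun-AM→Haddad.
Loads: Greco 1/1, Andersen 2/2, Mbeki 1/1, Ghosh 2/2, Kahale 1/1, Haddad 1/1.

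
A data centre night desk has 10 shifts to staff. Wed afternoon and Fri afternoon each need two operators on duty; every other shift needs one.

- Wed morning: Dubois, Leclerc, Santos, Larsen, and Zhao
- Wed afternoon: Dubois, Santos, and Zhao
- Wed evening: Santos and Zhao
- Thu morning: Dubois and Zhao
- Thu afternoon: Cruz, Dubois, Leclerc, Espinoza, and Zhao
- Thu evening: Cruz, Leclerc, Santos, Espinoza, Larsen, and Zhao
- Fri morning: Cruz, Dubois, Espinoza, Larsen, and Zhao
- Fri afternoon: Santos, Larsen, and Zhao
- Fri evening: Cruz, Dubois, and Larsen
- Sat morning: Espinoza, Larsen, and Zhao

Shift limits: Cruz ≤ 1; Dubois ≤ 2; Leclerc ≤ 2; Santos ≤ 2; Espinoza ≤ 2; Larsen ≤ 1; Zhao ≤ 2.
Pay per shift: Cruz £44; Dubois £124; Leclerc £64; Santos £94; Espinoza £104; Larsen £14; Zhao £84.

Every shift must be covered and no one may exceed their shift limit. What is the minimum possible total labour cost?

£998

Picking the cheapest available operator for each shift independently would cost £558, but that ignores the shift limits.
An optimal schedule: Wed morning→Leclerc, Wed afternoon→Dubois+Santos, Wed evening→Santos, Thu morning→Dubois, Thu afternoon→Leclerc, Thu evening→Zhao, Fri morning→Espinoza, Fri afternoon→Larsen+Zhao, Fri evening→Cruz, Sat morning→Espinoza.
Total: 64 + 124 + 94 + 94 + 124 + 64 + 84 + 104 + 14 + 84 + 44 + 104 = £998.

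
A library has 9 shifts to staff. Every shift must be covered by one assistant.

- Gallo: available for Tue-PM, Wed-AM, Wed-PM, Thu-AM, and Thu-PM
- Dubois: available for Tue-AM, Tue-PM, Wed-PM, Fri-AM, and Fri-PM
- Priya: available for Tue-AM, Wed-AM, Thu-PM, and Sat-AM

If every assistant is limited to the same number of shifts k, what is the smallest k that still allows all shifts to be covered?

With 3 assistants and 9 worker-slots to fill, someone must work at least ⌈9/3⌉ = 3 shifts, so k ≥ 3.
k = 3 works: Tue-AM→Dubois, Tue-PM→Gallo, Wed-AM→Priya, Wed-PM→Gallo, Thu-AM→Gallo, Thu-PM→Priya, Fri-AM→Dubois, Fri-PM→Dubois, Sat-AM→Priya.
Loads: Gallo 3, Dubois 3, Priya 3 — all ≤ 3.

3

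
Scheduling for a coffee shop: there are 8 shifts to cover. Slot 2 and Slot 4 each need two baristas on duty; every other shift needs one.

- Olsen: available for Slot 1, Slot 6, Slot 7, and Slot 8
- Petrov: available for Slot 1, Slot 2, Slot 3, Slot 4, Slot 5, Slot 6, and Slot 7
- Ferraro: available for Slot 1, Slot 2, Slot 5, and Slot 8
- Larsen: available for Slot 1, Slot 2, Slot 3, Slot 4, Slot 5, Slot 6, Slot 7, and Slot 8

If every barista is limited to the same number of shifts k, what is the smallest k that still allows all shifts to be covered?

3

With 4 baristas and 10 worker-slots to fill, someone must work at least ⌈10/4⌉ = 3 shifts, so k ≥ 3.
k = 3 works: Slot 1→Ferraro, Slot 2→Petrov+Ferraro, Slot 3→Petrov, Slot 4→Petrov+Larsen, Slot 5→Ferraro, Slot 6→Olsen, Slot 7→Olsen, Slot 8→Olsen.
Loads: Olsen 3, Petrov 3, Ferraro 3, Larsen 1 — all ≤ 3.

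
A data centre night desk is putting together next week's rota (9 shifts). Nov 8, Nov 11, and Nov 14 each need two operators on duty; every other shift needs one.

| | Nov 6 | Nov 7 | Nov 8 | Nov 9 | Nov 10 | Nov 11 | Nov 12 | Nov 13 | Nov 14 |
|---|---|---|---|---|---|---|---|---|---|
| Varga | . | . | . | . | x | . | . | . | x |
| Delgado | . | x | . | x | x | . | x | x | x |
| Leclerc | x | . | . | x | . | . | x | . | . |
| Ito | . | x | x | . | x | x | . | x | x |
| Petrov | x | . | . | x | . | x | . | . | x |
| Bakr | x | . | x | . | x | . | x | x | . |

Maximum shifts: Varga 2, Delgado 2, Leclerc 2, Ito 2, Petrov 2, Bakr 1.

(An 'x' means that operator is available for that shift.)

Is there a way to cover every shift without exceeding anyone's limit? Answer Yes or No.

No

Total capacity is 2+2+2+2+2+1 = 11 but 12 worker-slots are needed — infeasible.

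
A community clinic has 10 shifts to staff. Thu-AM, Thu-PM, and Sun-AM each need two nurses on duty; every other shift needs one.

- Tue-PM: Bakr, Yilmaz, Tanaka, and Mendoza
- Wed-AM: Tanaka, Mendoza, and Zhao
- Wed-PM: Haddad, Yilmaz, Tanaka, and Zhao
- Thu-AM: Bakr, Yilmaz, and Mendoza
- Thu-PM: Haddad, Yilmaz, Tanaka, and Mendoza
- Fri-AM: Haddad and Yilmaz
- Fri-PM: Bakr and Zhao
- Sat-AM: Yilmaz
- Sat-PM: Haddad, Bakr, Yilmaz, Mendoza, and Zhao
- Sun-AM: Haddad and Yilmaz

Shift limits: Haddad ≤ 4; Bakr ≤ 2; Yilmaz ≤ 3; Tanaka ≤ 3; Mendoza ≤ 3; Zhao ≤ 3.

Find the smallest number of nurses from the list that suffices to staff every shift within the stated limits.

13 slots to fill and no one can take more than 4, so at least ⌈13/4⌉ = 4 nurses are needed.
Haddad, Yilmaz, Mendoza, and Zhao alone can cover everything: Tue-PM→Mendoza, Wed-AM→Zhao, Wed-PM→Haddad, Thu-AM→Yilmaz+Mendoza, Thu-PM→Haddad+Mendoza, Fri-AM→Haddad, Fri-PM→Zhao, Sat-AM→Yilmaz, Sat-PM→Zhao, Sun-AM→Haddad+Yilmaz.

4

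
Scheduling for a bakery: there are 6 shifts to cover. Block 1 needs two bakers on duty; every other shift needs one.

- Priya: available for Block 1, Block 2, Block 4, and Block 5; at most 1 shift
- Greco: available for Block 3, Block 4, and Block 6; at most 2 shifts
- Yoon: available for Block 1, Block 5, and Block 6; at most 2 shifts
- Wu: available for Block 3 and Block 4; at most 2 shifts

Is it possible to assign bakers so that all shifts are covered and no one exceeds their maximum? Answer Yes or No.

Total capacity is 7 and 7 slots are needed, so capacity alone doesn't rule it out.
Shifts {Block 1, Block 2} need 3 worker-slots in total, but the bakers available for any of those shifts (Priya and Yoon) can supply at most 2 among them. So no valid schedule exists.

No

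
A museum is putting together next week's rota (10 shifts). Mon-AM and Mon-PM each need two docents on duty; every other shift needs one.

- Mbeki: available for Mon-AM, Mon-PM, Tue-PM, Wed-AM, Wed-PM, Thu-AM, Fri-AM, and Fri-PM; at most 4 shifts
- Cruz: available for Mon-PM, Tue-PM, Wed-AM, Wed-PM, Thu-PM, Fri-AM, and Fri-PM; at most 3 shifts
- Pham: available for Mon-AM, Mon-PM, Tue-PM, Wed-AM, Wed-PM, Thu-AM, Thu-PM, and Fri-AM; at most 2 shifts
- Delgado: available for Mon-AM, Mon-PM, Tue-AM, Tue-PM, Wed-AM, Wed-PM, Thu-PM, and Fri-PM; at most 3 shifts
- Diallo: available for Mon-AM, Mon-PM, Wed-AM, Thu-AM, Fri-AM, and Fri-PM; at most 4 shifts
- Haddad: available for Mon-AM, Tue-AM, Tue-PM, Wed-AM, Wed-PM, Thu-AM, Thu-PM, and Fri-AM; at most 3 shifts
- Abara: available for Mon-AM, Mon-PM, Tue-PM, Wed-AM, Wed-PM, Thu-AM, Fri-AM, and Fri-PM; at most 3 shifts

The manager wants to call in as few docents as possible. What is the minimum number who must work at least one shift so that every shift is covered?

12 slots to fill and no one can take more than 4, so at least ⌈12/4⌉ = 3 docents are needed.
Any 3 docents together have capacity at most 4+4+3 = 11 < 12 slots, so 3 can never suffice.
Mbeki, Cruz, Pham, and Delgado alone can cover everything: Mon-AM→Mbeki+Pham, Mon-PM→Pham+Delgado, Tue-AM→Delgado, Tue-PM→Cruz, Wed-AM→Cruz, Wed-PM→Delgado, Thu-AM→Mbeki, Thu-PM→Cruz, Fri-AM→Mbeki, Fri-PM→Mbeki.

4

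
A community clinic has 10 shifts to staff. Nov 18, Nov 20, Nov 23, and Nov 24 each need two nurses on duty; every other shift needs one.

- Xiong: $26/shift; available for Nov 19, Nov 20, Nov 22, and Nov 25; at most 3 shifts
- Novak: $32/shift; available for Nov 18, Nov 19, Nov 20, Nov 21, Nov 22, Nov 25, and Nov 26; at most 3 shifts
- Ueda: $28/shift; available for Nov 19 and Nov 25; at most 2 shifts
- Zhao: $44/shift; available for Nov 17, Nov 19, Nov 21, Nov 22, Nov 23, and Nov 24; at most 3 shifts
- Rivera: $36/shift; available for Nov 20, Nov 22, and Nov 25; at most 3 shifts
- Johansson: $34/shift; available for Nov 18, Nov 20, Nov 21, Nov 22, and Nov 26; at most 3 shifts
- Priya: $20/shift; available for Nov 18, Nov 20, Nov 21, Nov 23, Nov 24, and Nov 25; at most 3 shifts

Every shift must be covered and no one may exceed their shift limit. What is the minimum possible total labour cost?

Nov 17 can only be covered by Zhao, so that assignment is forced.
Nov 23 can only be covered by Zhao and Priya, so that assignment is forced.
Nov 24 can only be covered by Zhao and Priya, so that assignment is forced.
Picking the cheapest available nurse for each shift independently would cost $394, but that ignores the shift limits.
An optimal schedule: Nov 17→Zhao, Nov 18→Priya+Novak, Nov 19→Xiong, Nov 20→Xiong+Johansson, Nov 21→Novak, Nov 22→Xiong, Nov 23→Priya+Zhao, Nov 24→Priya+Zhao, Nov 25→Ueda, Nov 26→Novak.
Total: 44 + 20 + 32 + 26 + 26 + 34 + 32 + 26 + 20 + 44 + 20 + 44 + 28 + 32 = $428.

$428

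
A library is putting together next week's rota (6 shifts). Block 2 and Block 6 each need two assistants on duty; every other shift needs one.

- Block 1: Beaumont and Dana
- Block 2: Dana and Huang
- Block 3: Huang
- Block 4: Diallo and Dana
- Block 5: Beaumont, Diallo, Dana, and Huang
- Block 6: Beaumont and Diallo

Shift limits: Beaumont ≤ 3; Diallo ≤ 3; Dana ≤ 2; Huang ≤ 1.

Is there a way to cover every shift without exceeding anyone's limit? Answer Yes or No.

No

Total capacity is 9 and 8 slots are needed, so capacity alone doesn't rule it out.
Shifts {Block 2, Block 3} need 3 worker-slots in total, but the assistants available for any of those shifts (Dana and Huang) can supply at most 2 among them. So no valid schedule exists.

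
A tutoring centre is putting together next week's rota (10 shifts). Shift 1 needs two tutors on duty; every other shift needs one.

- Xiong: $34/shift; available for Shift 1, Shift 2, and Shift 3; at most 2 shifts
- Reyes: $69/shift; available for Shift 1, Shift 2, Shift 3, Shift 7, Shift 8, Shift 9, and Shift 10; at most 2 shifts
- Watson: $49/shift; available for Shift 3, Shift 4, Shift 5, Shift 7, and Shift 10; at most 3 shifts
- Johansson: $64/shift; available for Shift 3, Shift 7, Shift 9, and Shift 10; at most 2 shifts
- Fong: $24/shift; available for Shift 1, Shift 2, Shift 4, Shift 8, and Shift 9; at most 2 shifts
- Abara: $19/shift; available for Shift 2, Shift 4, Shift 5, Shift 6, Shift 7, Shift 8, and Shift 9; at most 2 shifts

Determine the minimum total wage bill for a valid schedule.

Shift 6 can only be covered by Abara, so that assignment is forced.
Picking the cheapest available tutor for each shift independently would cost $274, but that ignores the shift limits.
An optimal schedule: Shift 1→Fong+Xiong, Shift 2→Xiong, Shift 3→Watson, Shift 4→Watson, Shift 5→Abara, Shift 6→Abara, Shift 7→Johansson, Shift 8→Fong, Shift 9→Johansson, Shift 10→Watson.
Total: 24 + 34 + 34 + 49 + 49 + 19 + 19 + 64 + 24 + 64 + 49 = $429.

$429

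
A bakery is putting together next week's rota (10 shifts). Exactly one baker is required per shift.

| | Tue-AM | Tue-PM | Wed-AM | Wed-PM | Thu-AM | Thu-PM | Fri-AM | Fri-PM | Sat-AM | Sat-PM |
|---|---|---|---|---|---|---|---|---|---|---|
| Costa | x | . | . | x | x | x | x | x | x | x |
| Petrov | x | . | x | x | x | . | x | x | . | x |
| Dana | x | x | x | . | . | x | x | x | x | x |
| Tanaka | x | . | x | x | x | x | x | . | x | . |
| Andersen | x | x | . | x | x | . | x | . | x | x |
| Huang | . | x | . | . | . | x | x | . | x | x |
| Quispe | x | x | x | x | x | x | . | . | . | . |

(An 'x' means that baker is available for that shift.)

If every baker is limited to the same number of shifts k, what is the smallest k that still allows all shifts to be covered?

2

With 7 bakers and 10 worker-slots to fill, someone must work at least ⌈10/7⌉ = 2 shifts, so k ≥ 2.
k = 2 works: Tue-AM→Tanaka, Tue-PM→Dana, Wed-AM→Petrov, Wed-PM→Costa, Thu-AM→Petrov, Thu-PM→Dana, Fri-AM→Andersen, Fri-PM→Costa, Sat-AM→Tanaka, Sat-PM→Andersen.
Loads: Costa 2, Petrov 2, Dana 2, Tanaka 2, Andersen 2, Huang 0, Quispe 0 — all ≤ 2.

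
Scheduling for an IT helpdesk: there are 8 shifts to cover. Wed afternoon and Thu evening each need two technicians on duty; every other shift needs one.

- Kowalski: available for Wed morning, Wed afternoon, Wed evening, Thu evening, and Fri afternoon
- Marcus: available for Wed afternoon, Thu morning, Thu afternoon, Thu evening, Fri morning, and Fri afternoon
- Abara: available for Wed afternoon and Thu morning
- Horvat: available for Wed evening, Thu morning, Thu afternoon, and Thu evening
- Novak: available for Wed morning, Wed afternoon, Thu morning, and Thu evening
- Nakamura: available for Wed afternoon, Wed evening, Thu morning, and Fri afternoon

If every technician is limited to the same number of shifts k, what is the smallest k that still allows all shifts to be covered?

2

With 6 technicians and 10 worker-slots to fill, someone must work at least ⌈10/6⌉ = 2 shifts, so k ≥ 2.
k = 2 works: Wed morning→Kowalski, Wed afternoon→Abara+Novak, Wed evening→Kowalski, Thu morning→Abara, Thu afternoon→Marcus, Thu evening→Horvat+Novak, Fri morning→Marcus, Fri afternoon→Nakamura.
Loads: Kowalski 2, Marcus 2, Abara 2, Horvat 1, Novak 2, Nakamura 1 — all ≤ 2.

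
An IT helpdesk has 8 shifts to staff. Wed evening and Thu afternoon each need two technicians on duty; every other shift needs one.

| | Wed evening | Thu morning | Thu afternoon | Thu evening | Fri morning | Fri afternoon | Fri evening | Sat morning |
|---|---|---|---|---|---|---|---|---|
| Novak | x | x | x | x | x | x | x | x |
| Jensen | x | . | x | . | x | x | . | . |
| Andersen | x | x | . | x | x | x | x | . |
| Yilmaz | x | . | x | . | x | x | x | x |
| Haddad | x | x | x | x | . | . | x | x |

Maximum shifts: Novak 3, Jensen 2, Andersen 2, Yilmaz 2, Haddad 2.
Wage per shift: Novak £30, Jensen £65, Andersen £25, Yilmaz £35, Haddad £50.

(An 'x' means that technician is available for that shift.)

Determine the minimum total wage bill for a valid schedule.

Picking the cheapest available technician for each shift independently would cost £275, but that ignores the shift limits.
An optimal schedule: Wed evening→Haddad+Jensen, Thu morning→Andersen, Thu afternoon→Yilmaz+Haddad, Thu evening→Andersen, Fri morning→Novak, Fri afternoon→Novak, Fri evening→Yilmaz, Sat morning→Novak.
Total: 50 + 65 + 25 + 35 + 50 + 25 + 30 + 30 + 35 + 30 = £375.

£375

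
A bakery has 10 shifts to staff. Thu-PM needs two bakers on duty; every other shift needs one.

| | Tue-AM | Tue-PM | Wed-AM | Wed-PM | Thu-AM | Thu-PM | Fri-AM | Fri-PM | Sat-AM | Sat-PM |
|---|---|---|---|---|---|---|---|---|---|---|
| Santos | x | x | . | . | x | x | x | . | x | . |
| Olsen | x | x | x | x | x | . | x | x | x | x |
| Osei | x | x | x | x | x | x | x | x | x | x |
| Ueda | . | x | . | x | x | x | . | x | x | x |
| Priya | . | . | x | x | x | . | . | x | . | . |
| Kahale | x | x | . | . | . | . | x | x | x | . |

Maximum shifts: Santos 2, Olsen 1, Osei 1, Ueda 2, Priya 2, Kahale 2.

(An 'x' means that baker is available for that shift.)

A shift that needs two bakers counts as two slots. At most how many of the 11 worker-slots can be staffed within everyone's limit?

Total capacity across all bakers is 2+1+1+2+2+2 = 10, and 11 slots are needed, so at most 10 can be filled.
An assignment achieving 10: Tue-AM→Santos, Tue-PM→Kahale, Wed-AM→Olsen, Wed-PM→Ueda, Thu-AM→Priya, Thu-PM→Santos+Osei, Fri-AM→Kahale, Fri-PM→Priya, Sat-PM→Ueda.
Loads: Santos 2/2, Olsen 1/1, Osei 1/1, Ueda 2/2, Priya 2/2, Kahale 2/2.

10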